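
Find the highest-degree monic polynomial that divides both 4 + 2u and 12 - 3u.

1

Repeated division with remainder:
  2u + 4 = (-2/3)(-3u + 12) + (12)
  -3u + 12 = (-(1/4)u + 1)(12) + (0)
The last nonzero remainder is the constant 12, so the polynomials are coprime and gcd = 1.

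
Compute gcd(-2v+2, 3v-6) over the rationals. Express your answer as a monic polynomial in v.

1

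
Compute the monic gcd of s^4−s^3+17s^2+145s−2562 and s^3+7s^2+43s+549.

s^2−2s+61

By polynomial division,
  s^4−s^3+17s^2+145s−2562 = (s−8)(s^3+7s^2+43s+549) + (30s^2−60s+1830)
  s^3+7s^2+43s+549 = ((1/30)s+3/10)(30s^2−60s+1830) + (0)
Last nonzero remainder: 30s^2−60s+1830. Dividing through by 30 gives the monic gcd s^2−2s+61.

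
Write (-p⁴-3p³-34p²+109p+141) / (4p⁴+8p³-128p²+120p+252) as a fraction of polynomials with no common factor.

(-p²-5p-47)/(4p²+16p-84)

Apply the Euclidean algorithm:
  -p⁴-3p³-34p²+109p+141 = (-1/4)(4p⁴+8p³-128p²+120p+252) + (-p³-66p²+139p+204)
  4p⁴+8p³-128p²+120p+252 = (-4p+256)(-p³-66p²+139p+204) + (17324p²-34648p-51972)
  -p³-66p²+139p+204 = (-(1/17324)p-17/4331)(17324p²-34648p-51972) + (0)
Last nonzero remainder: 17324p²-34648p-51972. Dividing through by 17324 gives the monic gcd p²-2p-3.
Cancel p²-2p-3 from numerator and denominator to get the reduced form.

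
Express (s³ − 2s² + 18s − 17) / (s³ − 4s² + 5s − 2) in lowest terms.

Repeated division with remainder:
  s³ − 2s² + 18s − 17 = (s³ − 4s² + 5s − 2) + (2s² + 13s − 15)
  s³ − 4s² + 5s − 2 = ((1/2)s − 21/4)(2s² + 13s − 15) + ((323/4)s − 323/4)
  2s² + 13s − 15 = ((8/323)s + 60/323)((323/4)s − 323/4) + (0)
Last nonzero remainder: (323/4)s − 323/4. Dividing through by 323/4 gives the monic gcd s − 1.
Cancel s − 1 from numerator and denominator to get the reduced form.

(s² − s + 17)/(s² − 3s + 2)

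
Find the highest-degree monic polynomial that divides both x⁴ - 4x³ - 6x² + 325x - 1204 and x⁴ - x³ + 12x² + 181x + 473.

Repeated division with remainder:
  x⁴ - 4x³ - 6x² + 325x - 1204 = (x⁴ - x³ + 12x² + 181x + 473) + (-3x³ - 18x² + 144x - 1677)
  x⁴ - x³ + 12x² + 181x + 473 = (-(1/3)x + 7/3)(-3x³ - 18x² + 144x - 1677) + (102x² - 714x + 4386)
  -3x³ - 18x² + 144x - 1677 = (-(1/34)x - 13/34)(102x² - 714x + 4386) + (0)
Last nonzero remainder: 102x² - 714x + 4386. Dividing through by 102 gives the monic gcd x² - 7x + 43.

x² - 7x + 43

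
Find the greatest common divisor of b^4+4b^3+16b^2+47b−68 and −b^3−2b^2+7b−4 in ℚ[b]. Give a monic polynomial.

b^2+3b−4

Euclidean algorithm in ℚ[b]:
  b^4+4b^3+16b^2+47b−68 = (−b−2)(−b^3−2b^2+7b−4) + (19b^2+57b−76)
  −b^3−2b^2+7b−4 = (−(1/19)b+1/19)(19b^2+57b−76) + (0)
Last nonzero remainder: 19b^2+57b−76. Dividing through by 19 gives the monic gcd b^2+3b−4.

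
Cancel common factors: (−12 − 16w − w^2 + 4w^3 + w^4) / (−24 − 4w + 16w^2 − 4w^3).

(−6 − 5w − w^2)/(−12 + 4w)

Apply the Euclidean algorithm:
  w^4 + 4w^3 − w^2 − 16w − 12 = (−(1/4)w − 2)(−4w^3 + 16w^2 − 4w − 24) + (30w^2 − 30w − 60)
  −4w^3 + 16w^2 − 4w − 24 = (−(2/15)w + 2/5)(30w^2 − 30w − 60) + (0)
Last nonzero remainder: 30w^2 − 30w − 60. Dividing through by 30 gives the monic gcd w^2 − w − 2.
Cancel w^2 − w − 2 from numerator and denominator to get the reduced form.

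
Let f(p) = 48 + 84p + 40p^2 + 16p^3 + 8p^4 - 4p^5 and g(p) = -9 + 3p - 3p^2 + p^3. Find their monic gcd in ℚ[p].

By polynomial division,
  -4p^5 + 8p^4 + 16p^3 + 40p^2 + 84p + 48 = (-4p^2 - 4p + 16)(p^3 - 3p^2 + 3p - 9) + (64p^2 + 192)
  p^3 - 3p^2 + 3p - 9 = ((1/64)p - 3/64)(64p^2 + 192) + (0)
Last nonzero remainder: 64p^2 + 192. Dividing through by 64 gives the monic gcd p^2 + 3.

3 + p^2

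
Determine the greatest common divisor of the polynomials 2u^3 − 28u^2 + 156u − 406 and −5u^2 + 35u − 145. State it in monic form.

Apply the Euclidean algorithm:
  2u^3 − 28u^2 + 156u − 406 = (−(2/5)u + 14/5)(−5u^2 + 35u − 145) + (0)
Last nonzero remainder: −5u^2 + 35u − 145. Dividing through by −5 gives the monic gcd u^2 − 7u + 29.

u^2 − 7u + 29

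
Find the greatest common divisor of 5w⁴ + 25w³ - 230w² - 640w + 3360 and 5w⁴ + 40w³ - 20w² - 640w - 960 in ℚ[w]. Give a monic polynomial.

w² + 2w - 24

Euclidean algorithm in ℚ[w]:
  5w⁴ + 25w³ - 230w² - 640w + 3360 = (5w⁴ + 40w³ - 20w² - 640w - 960) + (-15w³ - 210w² + 4320)
  5w⁴ + 40w³ - 20w² - 640w - 960 = (-(1/3)w + 2)(-15w³ - 210w² + 4320) + (400w² + 800w - 9600)
  -15w³ - 210w² + 4320 = (-(3/80)w - 9/20)(400w² + 800w - 9600) + (0)
Last nonzero remainder: 400w² + 800w - 9600. Dividing through by 400 gives the monic gcd w² + 2w - 24.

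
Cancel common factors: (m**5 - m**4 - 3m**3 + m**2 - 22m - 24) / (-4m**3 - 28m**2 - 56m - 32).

By polynomial division,
  m**5 - m**4 - 3m**3 + m**2 - 22m - 24 = (-(1/4)m**2 + 2m - 39/4)(-4m**3 - 28m**2 - 56m - 32) + (-168m**2 - 504m - 336)
  -4m**3 - 28m**2 - 56m - 32 = ((1/42)m + 2/21)(-168m**2 - 504m - 336) + (0)
Last nonzero remainder: -168m**2 - 504m - 336. Dividing through by -168 gives the monic gcd m**2 + 3m + 2.
Cancel m**2 + 3m + 2 from numerator and denominator to get the reduced form.

(-m**3 + 4m**2 - 7m + 12)/(4m + 16)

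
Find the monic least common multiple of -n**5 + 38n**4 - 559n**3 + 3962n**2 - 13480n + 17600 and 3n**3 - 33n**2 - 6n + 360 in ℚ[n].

n**6 - 35n**5 + 445n**4 - 2285n**3 + 1594n**2 + 22840n - 52800

Euclidean algorithm in ℚ[n]:
  -n**5 + 38n**4 - 559n**3 + 3962n**2 - 13480n + 17600 = (-(1/3)n**2 + 9n - 88)(3n**3 - 33n**2 - 6n + 360) + (1232n**2 - 17248n + 49280)
  3n**3 - 33n**2 - 6n + 360 = ((3/1232)n + 9/1232)(1232n**2 - 17248n + 49280) + (0)
Last nonzero remainder: 1232n**2 - 17248n + 49280. Dividing through by 1232 gives the monic gcd n**2 - 14n + 40.
Then lcm(f, g) = f·g / gcd(f, g); expanding and making the result monic gives the answer.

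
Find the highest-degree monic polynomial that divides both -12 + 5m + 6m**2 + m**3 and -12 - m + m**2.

Apply the Euclidean algorithm:
  m**3 + 6m**2 + 5m - 12 = (m + 7)(m**2 - m - 12) + (24m + 72)
  m**2 - m - 12 = ((1/24)m - 1/6)(24m + 72) + (0)
Last nonzero remainder: 24m + 72. Dividing through by 24 gives the monic gcd m + 3.

3 + m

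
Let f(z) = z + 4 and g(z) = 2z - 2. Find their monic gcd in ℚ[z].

1

Euclidean algorithm in ℚ[z]:
  z + 4 = (1/2)(2z - 2) + (5)
  2z - 2 = ((2/5)z - 2/5)(5) + (0)
The last nonzero remainder is the constant 5, so the polynomials are coprime and gcd = 1.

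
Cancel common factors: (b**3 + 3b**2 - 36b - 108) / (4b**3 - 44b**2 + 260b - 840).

(b**2 + 9b + 18)/(4b**2 - 20b + 140)

By polynomial division,
  b**3 + 3b**2 - 36b - 108 = (1/4)(4b**3 - 44b**2 + 260b - 840) + (14b**2 - 101b + 102)
  4b**3 - 44b**2 + 260b - 840 = ((2/7)b - 53/49)(14b**2 - 101b + 102) + ((5959/49)b - 35754/49)
  14b**2 - 101b + 102 = ((686/5959)b - 833/5959)((5959/49)b - 35754/49) + (0)
Last nonzero remainder: (5959/49)b - 35754/49. Dividing through by 5959/49 gives the monic gcd b - 6.
Cancel b - 6 from numerator and denominator to get the reduced form.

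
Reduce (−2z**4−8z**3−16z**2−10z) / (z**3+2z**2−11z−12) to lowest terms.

(−2z**3−6z**2−10z)/(z**2+z−12)

By polynomial division,
  −2z**4−8z**3−16z**2−10z = (−2z−4)(z**3+2z**2−11z−12) + (−30z**2−78z−48)
  z**3+2z**2−11z−12 = (−(1/30)z+1/50)(−30z**2−78z−48) + (−(276/25)z−276/25)
  −30z**2−78z−48 = ((125/46)z+100/23)(−(276/25)z−276/25) + (0)
Last nonzero remainder: −(276/25)z−276/25. Dividing through by −276/25 gives the monic gcd z+1.
Cancel z+1 from numerator and denominator to get the reduced form.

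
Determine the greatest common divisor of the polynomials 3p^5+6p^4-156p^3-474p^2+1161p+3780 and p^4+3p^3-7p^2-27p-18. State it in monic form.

Euclidean algorithm in ℚ[p]:
  3p^5+6p^4-156p^3-474p^2+1161p+3780 = (3p-3)(p^4+3p^3-7p^2-27p-18) + (-126p^3-414p^2+1134p+3726)
  p^4+3p^3-7p^2-27p-18 = (-(1/126)p+1/441)(-126p^3-414p^2+1134p+3726) + ((144/49)p^2-1296/49)
  -126p^3-414p^2+1134p+3726 = (-(343/8)p-1127/8)((144/49)p^2-1296/49) + (0)
Last nonzero remainder: (144/49)p^2-1296/49. Dividing through by 144/49 gives the monic gcd p^2-9.

p^2-9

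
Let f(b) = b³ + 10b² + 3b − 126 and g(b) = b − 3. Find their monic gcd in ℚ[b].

Repeated division with remainder:
  b³ + 10b² + 3b − 126 = (b² + 13b + 42)(b − 3) + (0)
The last nonzero remainder b − 3 is already monic.

b − 3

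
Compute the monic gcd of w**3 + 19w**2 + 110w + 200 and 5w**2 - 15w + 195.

1

Euclidean algorithm in ℚ[w]:
  w**3 + 19w**2 + 110w + 200 = ((1/5)w + 22/5)(5w**2 - 15w + 195) + (137w - 658)
  5w**2 - 15w + 195 = ((5/137)w + 1235/18769)(137w - 658) + (4472585/18769)
  137w - 658 = ((2571353/4472585)w - 12350002/4472585)(4472585/18769) + (0)
The last nonzero remainder is the constant 4472585/18769, so the polynomials are coprime and gcd = 1.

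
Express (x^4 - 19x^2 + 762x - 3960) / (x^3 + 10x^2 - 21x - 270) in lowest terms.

(x^3 + 5x^2 + 6x + 792)/(x^2 + 15x + 54)

By polynomial division,
  x^4 - 19x^2 + 762x - 3960 = (x - 10)(x^3 + 10x^2 - 21x - 270) + (102x^2 + 822x - 6660)
  x^3 + 10x^2 - 21x - 270 = ((1/102)x + 11/578)(102x^2 + 822x - 6660) + ((8280/289)x - 41400/289)
  102x^2 + 822x - 6660 = ((4913/1380)x + 10693/230)((8280/289)x - 41400/289) + (0)
Last nonzero remainder: (8280/289)x - 41400/289. Dividing through by 8280/289 gives the monic gcd x - 5.
Cancel x - 5 from numerator and denominator to get the reduced form.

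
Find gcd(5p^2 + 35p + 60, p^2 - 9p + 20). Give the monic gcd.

Repeated division with remainder:
  5p^2 + 35p + 60 = (5)(p^2 - 9p + 20) + (80p - 40)
  p^2 - 9p + 20 = ((1/80)p - 17/160)(80p - 40) + (63/4)
  80p - 40 = ((320/63)p - 160/63)(63/4) + (0)
The last nonzero remainder is the constant 63/4, so the polynomials are coprime and gcd = 1.

1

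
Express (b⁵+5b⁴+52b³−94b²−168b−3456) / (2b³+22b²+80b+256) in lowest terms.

Apply the Euclidean algorithm:
  b⁵+5b⁴+52b³−94b²−168b−3456 = ((1/2)b²−3b+39)(2b³+22b²+80b+256) + (−840b²−2520b−13440)
  2b³+22b²+80b+256 = (−(1/420)b−2/105)(−840b²−2520b−13440) + (0)
Last nonzero remainder: −840b²−2520b−13440. Dividing through by −840 gives the monic gcd b²+3b+16.
Cancel b²+3b+16 from numerator and denominator to get the reduced form.

(b³+2b²+30b−216)/(2b+16)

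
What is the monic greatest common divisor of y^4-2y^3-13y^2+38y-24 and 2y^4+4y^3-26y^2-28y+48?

Euclidean algorithm in ℚ[y]:
  y^4-2y^3-13y^2+38y-24 = (1/2)(2y^4+4y^3-26y^2-28y+48) + (-4y^3+52y-48)
  2y^4+4y^3-26y^2-28y+48 = (-(1/2)y-1)(-4y^3+52y-48) + (0)
Last nonzero remainder: -4y^3+52y-48. Dividing through by -4 gives the monic gcd y^3-13y+12.

y^3-13y+12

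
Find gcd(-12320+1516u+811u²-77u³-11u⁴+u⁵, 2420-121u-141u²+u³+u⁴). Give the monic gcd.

By polynomial division,
  u⁵-11u⁴-77u³+811u²+1516u-12320 = (u-12)(u⁴+u³-141u²-121u+2420) + (76u³-760u²-2356u+16720)
  u⁴+u³-141u²-121u+2420 = ((1/76)u+11/76)(76u³-760u²-2356u+16720) + (0)
Last nonzero remainder: 76u³-760u²-2356u+16720. Dividing through by 76 gives the monic gcd u³-10u²-31u+220.

220-31u-10u²+u³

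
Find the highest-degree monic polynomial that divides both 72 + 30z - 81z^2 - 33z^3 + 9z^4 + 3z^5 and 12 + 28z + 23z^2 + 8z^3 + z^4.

2 + 3z + z^2

Euclidean algorithm in ℚ[z]:
  3z^5 + 9z^4 - 33z^3 - 81z^2 + 30z + 72 = (3z - 15)(z^4 + 8z^3 + 23z^2 + 28z + 12) + (18z^3 + 180z^2 + 414z + 252)
  z^4 + 8z^3 + 23z^2 + 28z + 12 = ((1/18)z - 1/9)(18z^3 + 180z^2 + 414z + 252) + (20z^2 + 60z + 40)
  18z^3 + 180z^2 + 414z + 252 = ((9/10)z + 63/10)(20z^2 + 60z + 40) + (0)
Last nonzero remainder: 20z^2 + 60z + 40. Dividing through by 20 gives the monic gcd z^2 + 3z + 2.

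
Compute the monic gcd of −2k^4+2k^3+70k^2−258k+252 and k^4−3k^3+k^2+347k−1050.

k^2+4k−21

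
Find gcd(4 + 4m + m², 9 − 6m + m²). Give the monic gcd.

1

Apply the Euclidean algorithm:
  m² + 4m + 4 = (m² − 6m + 9) + (10m − 5)
  m² − 6m + 9 = ((1/10)m − 11/20)(10m − 5) + (25/4)
  10m − 5 = ((8/5)m − 4/5)(25/4) + (0)
The last nonzero remainder is the constant 25/4, so the polynomials are coprime and gcd = 1.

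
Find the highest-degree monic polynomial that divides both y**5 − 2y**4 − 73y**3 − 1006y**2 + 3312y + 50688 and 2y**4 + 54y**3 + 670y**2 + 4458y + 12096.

y**2 + 11y + 96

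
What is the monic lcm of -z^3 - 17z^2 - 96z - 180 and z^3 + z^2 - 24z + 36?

z^5 + 12z^4 + 17z^3 - 198z^2 - 324z + 1080

Apply the Euclidean algorithm:
  -z^3 - 17z^2 - 96z - 180 = (-1)(z^3 + z^2 - 24z + 36) + (-16z^2 - 120z - 144)
  z^3 + z^2 - 24z + 36 = (-(1/16)z + 13/32)(-16z^2 - 120z - 144) + ((63/4)z + 189/2)
  -16z^2 - 120z - 144 = (-(64/63)z - 32/21)((63/4)z + 189/2) + (0)
Last nonzero remainder: (63/4)z + 189/2. Dividing through by 63/4 gives the monic gcd z + 6.
Then lcm(f, g) = f·g / gcd(f, g); expanding and making the result monic gives the answer.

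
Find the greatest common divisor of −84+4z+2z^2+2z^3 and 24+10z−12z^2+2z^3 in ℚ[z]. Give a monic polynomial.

Euclidean algorithm in ℚ[z]:
  2z^3+2z^2+4z−84 = (2z^3−12z^2+10z+24) + (14z^2−6z−108)
  2z^3−12z^2+10z+24 = ((1/7)z−39/49)(14z^2−6z−108) + ((1012/49)z−3036/49)
  14z^2−6z−108 = ((343/506)z+441/253)((1012/49)z−3036/49) + (0)
Last nonzero remainder: (1012/49)z−3036/49. Dividing through by 1012/49 gives the monic gcd z−3.

−3+z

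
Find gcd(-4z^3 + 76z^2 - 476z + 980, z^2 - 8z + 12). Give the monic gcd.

1

Apply the Euclidean algorithm:
  -4z^3 + 76z^2 - 476z + 980 = (-4z + 44)(z^2 - 8z + 12) + (-76z + 452)
  z^2 - 8z + 12 = (-(1/76)z + 39/1444)(-76z + 452) + (-75/361)
  -76z + 452 = ((27436/75)z - 163172/75)(-75/361) + (0)
The last nonzero remainder is the constant -75/361, so the polynomials are coprime and gcd = 1.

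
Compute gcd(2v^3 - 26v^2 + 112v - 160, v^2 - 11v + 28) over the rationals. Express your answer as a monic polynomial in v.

Repeated division with remainder:
  2v^3 - 26v^2 + 112v - 160 = (2v - 4)(v^2 - 11v + 28) + (12v - 48)
  v^2 - 11v + 28 = ((1/12)v - 7/12)(12v - 48) + (0)
Last nonzero remainder: 12v - 48. Dividing through by 12 gives the monic gcd v - 4.

v - 4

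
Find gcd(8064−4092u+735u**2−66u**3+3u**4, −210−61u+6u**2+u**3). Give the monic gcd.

Euclidean algorithm in ℚ[u]:
  3u**4−66u**3+735u**2−4092u+8064 = (3u−84)(u**3+6u**2−61u−210) + (1422u**2−8586u−9576)
  u**3+6u**2−61u−210 = ((1/1422)u+317/37446)(1422u**2−8586u−9576) + ((114954/6241)u−804678/6241)
  1422u**2−8586u−9576 = ((1479117/19159)u+1422948/19159)((114954/6241)u−804678/6241) + (0)
Last nonzero remainder: (114954/6241)u−804678/6241. Dividing through by 114954/6241 gives the monic gcd u−7.

−7+u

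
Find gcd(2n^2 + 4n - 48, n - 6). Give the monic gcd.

Apply the Euclidean algorithm:
  2n^2 + 4n - 48 = (2n + 16)(n - 6) + (48)
  n - 6 = ((1/48)n - 1/8)(48) + (0)
The last nonzero remainder is the constant 48, so the polynomials are coprime and gcd = 1.

1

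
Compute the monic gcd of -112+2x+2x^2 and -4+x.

1

Apply the Euclidean algorithm:
  2x^2+2x-112 = (2x+10)(x-4) + (-72)
  x-4 = (-(1/72)x+1/18)(-72) + (0)
The last nonzero remainder is the constant -72, so the polynomials are coprime and gcd = 1.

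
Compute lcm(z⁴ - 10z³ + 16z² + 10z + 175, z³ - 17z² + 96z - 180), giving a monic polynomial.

z⁶ - 22z⁵ + 172z⁴ - 542z³ + 631z² - 1740z + 6300

Euclidean algorithm in ℚ[z]:
  z⁴ - 10z³ + 16z² + 10z + 175 = (z + 7)(z³ - 17z² + 96z - 180) + (39z² - 482z + 1435)
  z³ - 17z² + 96z - 180 = ((1/39)z - 181/1521)(39z² - 482z + 1435) + ((2809/1521)z - 14045/1521)
  39z² - 482z + 1435 = ((59319/2809)z - 436527/2809)((2809/1521)z - 14045/1521) + (0)
Last nonzero remainder: (2809/1521)z - 14045/1521. Dividing through by 2809/1521 gives the monic gcd z - 5.
Then lcm(f, g) = f·g / gcd(f, g); expanding and making the result monic gives the answer.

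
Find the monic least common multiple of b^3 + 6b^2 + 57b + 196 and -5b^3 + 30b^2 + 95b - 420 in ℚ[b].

By polynomial division,
  b^3 + 6b^2 + 57b + 196 = (-1/5)(-5b^3 + 30b^2 + 95b - 420) + (12b^2 + 76b + 112)
  -5b^3 + 30b^2 + 95b - 420 = (-(5/12)b + 185/36)(12b^2 + 76b + 112) + (-(2240/9)b - 8960/9)
  12b^2 + 76b + 112 = (-(27/560)b - 9/80)(-(2240/9)b - 8960/9) + (0)
Last nonzero remainder: -(2240/9)b - 8960/9. Dividing through by -2240/9 gives the monic gcd b + 4.
Then lcm(f, g) = f·g / gcd(f, g); expanding and making the result monic gives the answer.

b^5 - 4b^4 + 18b^3 - 248b^2 - 763b + 4116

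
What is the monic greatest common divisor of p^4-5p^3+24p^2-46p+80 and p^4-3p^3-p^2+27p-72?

By polynomial division,
  p^4-5p^3+24p^2-46p+80 = (p^4-3p^3-p^2+27p-72) + (-2p^3+25p^2-73p+152)
  p^4-3p^3-p^2+27p-72 = (-(1/2)p-19/4)(-2p^3+25p^2-73p+152) + ((325/4)p^2-(975/4)p+650)
  -2p^3+25p^2-73p+152 = (-(8/325)p+76/325)((325/4)p^2-(975/4)p+650) + (0)
Last nonzero remainder: (325/4)p^2-(975/4)p+650. Dividing through by 325/4 gives the monic gcd p^2-3p+8.

p^2-3p+8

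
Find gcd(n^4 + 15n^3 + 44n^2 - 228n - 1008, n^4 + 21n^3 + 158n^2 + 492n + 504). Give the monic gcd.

Apply the Euclidean algorithm:
  n^4 + 15n^3 + 44n^2 - 228n - 1008 = (n^4 + 21n^3 + 158n^2 + 492n + 504) + (-6n^3 - 114n^2 - 720n - 1512)
  n^4 + 21n^3 + 158n^2 + 492n + 504 = (-(1/6)n - 1/3)(-6n^3 - 114n^2 - 720n - 1512) + (0)
Last nonzero remainder: -6n^3 - 114n^2 - 720n - 1512. Dividing through by -6 gives the monic gcd n^3 + 19n^2 + 120n + 252.

n^3 + 19n^2 + 120n + 252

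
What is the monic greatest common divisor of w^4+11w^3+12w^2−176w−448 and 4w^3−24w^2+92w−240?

Euclidean algorithm in ℚ[w]:
  w^4+11w^3+12w^2−176w−448 = ((1/4)w+17/4)(4w^3−24w^2+92w−240) + (91w^2−507w+572)
  4w^3−24w^2+92w−240 = ((4/91)w−12/637)(91w^2−507w+572) + ((2808/49)w−11232/49)
  91w^2−507w+572 = ((343/216)w−539/216)((2808/49)w−11232/49) + (0)
Last nonzero remainder: (2808/49)w−11232/49. Dividing through by 2808/49 gives the monic gcd w−4.

w−4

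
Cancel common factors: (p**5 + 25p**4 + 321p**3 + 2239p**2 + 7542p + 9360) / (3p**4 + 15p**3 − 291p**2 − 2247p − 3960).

(p**3 + 17p**2 + 170p + 624)/(3p**2 − 9p − 264)

Apply the Euclidean algorithm:
  p**5 + 25p**4 + 321p**3 + 2239p**2 + 7542p + 9360 = ((1/3)p + 20/3)(3p**4 + 15p**3 − 291p**2 − 2247p − 3960) + (318p**3 + 4928p**2 + 23842p + 35760)
  3p**4 + 15p**3 − 291p**2 − 2247p − 3960 = ((1/106)p − 1669/16854)(318p**3 + 4928p**2 + 23842p + 35760) + (−(235280/8427)p**2 − (1882240/8427)p − 1176400/2809)
  318p**3 + 4928p**2 + 23842p + 35760 = (−(1339893/117640)p − 1255623/14705)(−(235280/8427)p**2 − (1882240/8427)p − 1176400/2809) + (0)
Last nonzero remainder: −(235280/8427)p**2 − (1882240/8427)p − 1176400/2809. Dividing through by −235280/8427 gives the monic gcd p**2 + 8p + 15.
Cancel p**2 + 8p + 15 from numerator and denominator to get the reduced form.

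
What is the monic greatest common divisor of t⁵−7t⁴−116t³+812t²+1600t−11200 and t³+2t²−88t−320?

t²−6t−40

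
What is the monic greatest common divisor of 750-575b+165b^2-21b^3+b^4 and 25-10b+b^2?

25-10b+b^2

By polynomial division,
  b^4-21b^3+165b^2-575b+750 = (b^2-11b+30)(b^2-10b+25) + (0)
The last nonzero remainder b^2-10b+25 is already monic.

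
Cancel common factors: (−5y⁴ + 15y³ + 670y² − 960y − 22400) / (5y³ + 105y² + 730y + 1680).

Repeated division with remainder:
  −5y⁴ + 15y³ + 670y² − 960y − 22400 = (−y + 24)(5y³ + 105y² + 730y + 1680) + (−1120y² − 16800y − 62720)
  5y³ + 105y² + 730y + 1680 = (−(1/224)y − 3/112)(−1120y² − 16800y − 62720) + (0)
Last nonzero remainder: −1120y² − 16800y − 62720. Dividing through by −1120 gives the monic gcd y² + 15y + 56.
Cancel y² + 15y + 56 from numerator and denominator to get the reduced form.

(−y² + 18y − 80)/(y + 6)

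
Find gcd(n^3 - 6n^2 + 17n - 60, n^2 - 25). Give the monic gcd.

n - 5

By polynomial division,
  n^3 - 6n^2 + 17n - 60 = (n - 6)(n^2 - 25) + (42n - 210)
  n^2 - 25 = ((1/42)n + 5/42)(42n - 210) + (0)
Last nonzero remainder: 42n - 210. Dividing through by 42 gives the monic gcd n - 5.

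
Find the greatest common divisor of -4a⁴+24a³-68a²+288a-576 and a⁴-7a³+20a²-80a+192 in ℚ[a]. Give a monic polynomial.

a³-3a²+8a-48

Apply the Euclidean algorithm:
  -4a⁴+24a³-68a²+288a-576 = (-4)(a⁴-7a³+20a²-80a+192) + (-4a³+12a²-32a+192)
  a⁴-7a³+20a²-80a+192 = (-(1/4)a+1)(-4a³+12a²-32a+192) + (0)
Last nonzero remainder: -4a³+12a²-32a+192. Dividing through by -4 gives the monic gcd a³-3a²+8a-48.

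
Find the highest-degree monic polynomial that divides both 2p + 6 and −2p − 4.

Euclidean algorithm in ℚ[p]:
  2p + 6 = (−1)(−2p − 4) + (2)
  −2p − 4 = (−p − 2)(2) + (0)
The last nonzero remainder is the constant 2, so the polynomials are coprime and gcd = 1.

1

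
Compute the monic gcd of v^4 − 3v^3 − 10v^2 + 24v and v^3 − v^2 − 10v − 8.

By polynomial division,
  v^4 − 3v^3 − 10v^2 + 24v = (v − 2)(v^3 − v^2 − 10v − 8) + (−2v^2 + 12v − 16)
  v^3 − v^2 − 10v − 8 = (−(1/2)v − 5/2)(−2v^2 + 12v − 16) + (12v − 48)
  −2v^2 + 12v − 16 = (−(1/6)v + 1/3)(12v − 48) + (0)
Last nonzero remainder: 12v − 48. Dividing through by 12 gives the monic gcd v − 4.

v − 4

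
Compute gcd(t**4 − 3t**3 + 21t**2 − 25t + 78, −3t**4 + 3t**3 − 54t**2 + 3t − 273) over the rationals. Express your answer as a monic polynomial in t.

Apply the Euclidean algorithm:
  t**4 − 3t**3 + 21t**2 − 25t + 78 = (−1/3)(−3t**4 + 3t**3 − 54t**2 + 3t − 273) + (−2t**3 + 3t**2 − 24t − 13)
  −3t**4 + 3t**3 − 54t**2 + 3t − 273 = ((3/2)t + 3/4)(−2t**3 + 3t**2 − 24t − 13) + (−(81/4)t**2 + (81/2)t − 1053/4)
  −2t**3 + 3t**2 − 24t − 13 = ((8/81)t + 4/81)(−(81/4)t**2 + (81/2)t − 1053/4) + (0)
Last nonzero remainder: −(81/4)t**2 + (81/2)t − 1053/4. Dividing through by −81/4 gives the monic gcd t**2 − 2t + 13.

t**2 − 2t + 13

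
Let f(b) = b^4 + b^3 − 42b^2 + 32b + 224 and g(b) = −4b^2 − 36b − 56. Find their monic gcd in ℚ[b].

By polynomial division,
  b^4 + b^3 − 42b^2 + 32b + 224 = (−(1/4)b^2 + 2b − 4)(−4b^2 − 36b − 56) + (0)
Last nonzero remainder: −4b^2 − 36b − 56. Dividing through by −4 gives the monic gcd b^2 + 9b + 14.

b^2 + 9b + 14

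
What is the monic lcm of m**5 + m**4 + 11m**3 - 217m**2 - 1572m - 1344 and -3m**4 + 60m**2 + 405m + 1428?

m**7 + 4m**6 + 31m**5 - 167m**4 - 2036m**3 - 9749m**2 - 30756m - 22848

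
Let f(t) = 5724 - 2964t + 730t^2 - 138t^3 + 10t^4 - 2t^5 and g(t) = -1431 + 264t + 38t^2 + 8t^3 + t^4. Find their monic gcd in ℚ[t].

-159 + 47t - t^2 + t^3

Euclidean algorithm in ℚ[t]:
  -2t^5 + 10t^4 - 138t^3 + 730t^2 - 2964t + 5724 = (-2t + 26)(t^4 + 8t^3 + 38t^2 + 264t - 1431) + (-270t^3 + 270t^2 - 12690t + 42930)
  t^4 + 8t^3 + 38t^2 + 264t - 1431 = (-(1/270)t - 1/30)(-270t^3 + 270t^2 - 12690t + 42930) + (0)
Last nonzero remainder: -270t^3 + 270t^2 - 12690t + 42930. Dividing through by -270 gives the monic gcd t^3 - t^2 + 47t - 159.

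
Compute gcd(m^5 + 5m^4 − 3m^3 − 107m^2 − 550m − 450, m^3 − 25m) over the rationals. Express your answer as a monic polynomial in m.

m^2 − 25

By polynomial division,
  m^5 + 5m^4 − 3m^3 − 107m^2 − 550m − 450 = (m^2 + 5m + 22)(m^3 − 25m) + (18m^2 − 450)
  m^3 − 25m = ((1/18)m)(18m^2 − 450) + (0)
Last nonzero remainder: 18m^2 − 450. Dividing through by 18 gives the monic gcd m^2 − 25.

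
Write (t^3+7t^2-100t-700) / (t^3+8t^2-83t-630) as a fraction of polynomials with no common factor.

(t-10)/(t-9)

Apply the Euclidean algorithm:
  t^3+7t^2-100t-700 = (t^3+8t^2-83t-630) + (-t^2-17t-70)
  t^3+8t^2-83t-630 = (-t+9)(-t^2-17t-70) + (0)
Last nonzero remainder: -t^2-17t-70. Dividing through by -1 gives the monic gcd t^2+17t+70.
Cancel t^2+17t+70 from numerator and denominator to get the reduced form.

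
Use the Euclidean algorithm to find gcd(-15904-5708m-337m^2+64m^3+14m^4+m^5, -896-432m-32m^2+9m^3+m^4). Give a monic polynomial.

-224-52m+5m^2+m^3

By polynomial division,
  m^5+14m^4+64m^3-337m^2-5708m-15904 = (m+5)(m^4+9m^3-32m^2-432m-896) + (51m^3+255m^2-2652m-11424)
  m^4+9m^3-32m^2-432m-896 = ((1/51)m+4/51)(51m^3+255m^2-2652m-11424) + (0)
Last nonzero remainder: 51m^3+255m^2-2652m-11424. Dividing through by 51 gives the monic gcd m^3+5m^2-52m-224.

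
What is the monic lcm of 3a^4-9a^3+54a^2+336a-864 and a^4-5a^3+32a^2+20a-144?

a^5-a^4+12a^3+148a^2-64a-576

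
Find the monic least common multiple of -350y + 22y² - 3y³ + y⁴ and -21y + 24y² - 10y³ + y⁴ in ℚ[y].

-1050y + 1116y² - 425y³ + 34y⁴ - 6y⁵ + y⁶

Euclidean algorithm in ℚ[y]:
  y⁴ - 3y³ + 22y² - 350y = (y⁴ - 10y³ + 24y² - 21y) + (7y³ - 2y² - 329y)
  y⁴ - 10y³ + 24y² - 21y = ((1/7)y - 68/49)(7y³ - 2y² - 329y) + ((3343/49)y² - (3343/7)y)
  7y³ - 2y² - 329y = ((343/3343)y + 2303/3343)((3343/49)y² - (3343/7)y) + (0)
Last nonzero remainder: (3343/49)y² - (3343/7)y. Dividing through by 3343/49 gives the monic gcd y² - 7y.
Then lcm(f, g) = f·g / gcd(f, g); expanding and making the result monic gives the answer.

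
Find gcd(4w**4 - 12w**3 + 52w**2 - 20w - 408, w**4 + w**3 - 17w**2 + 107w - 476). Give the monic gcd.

w**2 - 2w + 17

By polynomial division,
  4w**4 - 12w**3 + 52w**2 - 20w - 408 = (4)(w**4 + w**3 - 17w**2 + 107w - 476) + (-16w**3 + 120w**2 - 448w + 1496)
  w**4 + w**3 - 17w**2 + 107w - 476 = (-(1/16)w - 17/32)(-16w**3 + 120w**2 - 448w + 1496) + ((75/4)w**2 - (75/2)w + 1275/4)
  -16w**3 + 120w**2 - 448w + 1496 = (-(64/75)w + 352/75)((75/4)w**2 - (75/2)w + 1275/4) + (0)
Last nonzero remainder: (75/4)w**2 - (75/2)w + 1275/4. Dividing through by 75/4 gives the monic gcd w**2 - 2w + 17.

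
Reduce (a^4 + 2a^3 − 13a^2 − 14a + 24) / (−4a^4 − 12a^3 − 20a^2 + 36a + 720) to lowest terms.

Repeated division with remainder:
  a^4 + 2a^3 − 13a^2 − 14a + 24 = (−1/4)(−4a^4 − 12a^3 − 20a^2 + 36a + 720) + (−a^3 − 18a^2 − 5a + 204)
  −4a^4 − 12a^3 − 20a^2 + 36a + 720 = (4a − 60)(−a^3 − 18a^2 − 5a + 204) + (−1080a^2 − 1080a + 12960)
  −a^3 − 18a^2 − 5a + 204 = ((1/1080)a + 17/1080)(−1080a^2 − 1080a + 12960) + (0)
Last nonzero remainder: −1080a^2 − 1080a + 12960. Dividing through by −1080 gives the monic gcd a^2 + a − 12.
Cancel a^2 + a − 12 from numerator and denominator to get the reduced form.

(−a^2 − a + 2)/(4a^2 + 8a + 60)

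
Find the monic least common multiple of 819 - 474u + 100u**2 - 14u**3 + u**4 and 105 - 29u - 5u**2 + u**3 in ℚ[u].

By polynomial division,
  u**4 - 14u**3 + 100u**2 - 474u + 819 = (u - 9)(u**3 - 5u**2 - 29u + 105) + (84u**2 - 840u + 1764)
  u**3 - 5u**2 - 29u + 105 = ((1/84)u + 5/84)(84u**2 - 840u + 1764) + (0)
Last nonzero remainder: 84u**2 - 840u + 1764. Dividing through by 84 gives the monic gcd u**2 - 10u + 21.
Then lcm(f, g) = f·g / gcd(f, g); expanding and making the result monic gives the answer.

4095 - 1551u + 26u**2 + 30u**3 - 9u**4 + u**5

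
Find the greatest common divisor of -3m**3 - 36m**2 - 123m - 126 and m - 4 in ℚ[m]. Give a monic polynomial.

1

Repeated division with remainder:
  -3m**3 - 36m**2 - 123m - 126 = (-3m**2 - 48m - 315)(m - 4) + (-1386)
  m - 4 = (-(1/1386)m + 2/693)(-1386) + (0)
The last nonzero remainder is the constant -1386, so the polynomials are coprime and gcd = 1.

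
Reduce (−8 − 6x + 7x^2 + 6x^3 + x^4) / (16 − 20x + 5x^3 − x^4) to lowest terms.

(−4 − 5x − x^2)/(8 − 6x + x^2)

By polynomial division,
  x^4 + 6x^3 + 7x^2 − 6x − 8 = (−1)(−x^4 + 5x^3 − 20x + 16) + (11x^3 + 7x^2 − 26x + 8)
  −x^4 + 5x^3 − 20x + 16 = (−(1/11)x + 62/121)(11x^3 + 7x^2 − 26x + 8) + (−(720/121)x^2 − (720/121)x + 1440/121)
  11x^3 + 7x^2 − 26x + 8 = (−(1331/720)x + 121/180)(−(720/121)x^2 − (720/121)x + 1440/121) + (0)
Last nonzero remainder: −(720/121)x^2 − (720/121)x + 1440/121. Dividing through by −720/121 gives the monic gcd x^2 + x − 2.
Cancel x^2 + x − 2 from numerator and denominator to get the reduced form.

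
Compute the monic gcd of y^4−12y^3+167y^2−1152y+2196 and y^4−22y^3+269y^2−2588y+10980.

y^2−3y+122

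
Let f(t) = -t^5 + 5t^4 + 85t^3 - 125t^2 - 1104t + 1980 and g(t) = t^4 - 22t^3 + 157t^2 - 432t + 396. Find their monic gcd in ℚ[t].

Repeated division with remainder:
  -t^5 + 5t^4 + 85t^3 - 125t^2 - 1104t + 1980 = (-t - 17)(t^4 - 22t^3 + 157t^2 - 432t + 396) + (-132t^3 + 2112t^2 - 8052t + 8712)
  t^4 - 22t^3 + 157t^2 - 432t + 396 = (-(1/132)t + 1/22)(-132t^3 + 2112t^2 - 8052t + 8712) + (0)
Last nonzero remainder: -132t^3 + 2112t^2 - 8052t + 8712. Dividing through by -132 gives the monic gcd t^3 - 16t^2 + 61t - 66.

t^3 - 16t^2 + 61t - 66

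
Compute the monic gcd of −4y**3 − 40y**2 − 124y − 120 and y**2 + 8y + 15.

Apply the Euclidean algorithm:
  −4y**3 − 40y**2 − 124y − 120 = (−4y − 8)(y**2 + 8y + 15) + (0)
The last nonzero remainder y**2 + 8y + 15 is already monic.

y**2 + 8y + 15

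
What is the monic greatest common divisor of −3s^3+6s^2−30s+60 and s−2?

s−2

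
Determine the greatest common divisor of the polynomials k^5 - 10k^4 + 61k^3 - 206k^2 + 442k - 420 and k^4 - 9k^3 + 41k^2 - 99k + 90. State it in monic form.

k^3 - 6k^2 + 23k - 30

Euclidean algorithm in ℚ[k]:
  k^5 - 10k^4 + 61k^3 - 206k^2 + 442k - 420 = (k - 1)(k^4 - 9k^3 + 41k^2 - 99k + 90) + (11k^3 - 66k^2 + 253k - 330)
  k^4 - 9k^3 + 41k^2 - 99k + 90 = ((1/11)k - 3/11)(11k^3 - 66k^2 + 253k - 330) + (0)
Last nonzero remainder: 11k^3 - 66k^2 + 253k - 330. Dividing through by 11 gives the monic gcd k^3 - 6k^2 + 23k - 30.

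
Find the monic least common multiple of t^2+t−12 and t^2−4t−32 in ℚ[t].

t^3−7t^2−20t+96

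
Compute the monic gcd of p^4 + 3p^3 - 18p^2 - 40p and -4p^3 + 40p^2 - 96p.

p^2 - 4p

By polynomial division,
  p^4 + 3p^3 - 18p^2 - 40p = (-(1/4)p - 13/4)(-4p^3 + 40p^2 - 96p) + (88p^2 - 352p)
  -4p^3 + 40p^2 - 96p = (-(1/22)p + 3/11)(88p^2 - 352p) + (0)
Last nonzero remainder: 88p^2 - 352p. Dividing through by 88 gives the monic gcd p^2 - 4p.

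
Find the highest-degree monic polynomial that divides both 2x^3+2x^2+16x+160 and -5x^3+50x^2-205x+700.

x^2-3x+20

Euclidean algorithm in ℚ[x]:
  2x^3+2x^2+16x+160 = (-2/5)(-5x^3+50x^2-205x+700) + (22x^2-66x+440)
  -5x^3+50x^2-205x+700 = (-(5/22)x+35/22)(22x^2-66x+440) + (0)
Last nonzero remainder: 22x^2-66x+440. Dividing through by 22 gives the monic gcd x^2-3x+20.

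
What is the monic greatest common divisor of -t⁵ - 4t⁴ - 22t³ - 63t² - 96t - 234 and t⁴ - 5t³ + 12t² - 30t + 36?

t² + 6

Repeated division with remainder:
  -t⁵ - 4t⁴ - 22t³ - 63t² - 96t - 234 = (-t - 9)(t⁴ - 5t³ + 12t² - 30t + 36) + (-55t³ + 15t² - 330t + 90)
  t⁴ - 5t³ + 12t² - 30t + 36 = (-(1/55)t + 52/605)(-55t³ + 15t² - 330t + 90) + ((570/121)t² + 3420/121)
  -55t³ + 15t² - 330t + 90 = (-(1331/114)t + 121/38)((570/121)t² + 3420/121) + (0)
Last nonzero remainder: (570/121)t² + 3420/121. Dividing through by 570/121 gives the monic gcd t² + 6.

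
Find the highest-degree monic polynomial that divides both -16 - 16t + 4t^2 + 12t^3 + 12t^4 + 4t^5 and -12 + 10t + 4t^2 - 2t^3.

By polynomial division,
  4t^5 + 12t^4 + 12t^3 + 4t^2 - 16t - 16 = (-2t^2 - 10t - 36)(-2t^3 + 4t^2 + 10t - 12) + (224t^2 + 224t - 448)
  -2t^3 + 4t^2 + 10t - 12 = (-(1/112)t + 3/112)(224t^2 + 224t - 448) + (0)
Last nonzero remainder: 224t^2 + 224t - 448. Dividing through by 224 gives the monic gcd t^2 + t - 2.

-2 + t + t^2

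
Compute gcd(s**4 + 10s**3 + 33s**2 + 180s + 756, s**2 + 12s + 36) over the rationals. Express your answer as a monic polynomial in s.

s**2 + 12s + 36

Apply the Euclidean algorithm:
  s**4 + 10s**3 + 33s**2 + 180s + 756 = (s**2 - 2s + 21)(s**2 + 12s + 36) + (0)
The last nonzero remainder s**2 + 12s + 36 is already monic.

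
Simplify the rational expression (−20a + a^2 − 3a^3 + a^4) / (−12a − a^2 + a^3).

Repeated division with remainder:
  a^4 − 3a^3 + a^2 − 20a = (a − 2)(a^3 − a^2 − 12a) + (11a^2 − 44a)
  a^3 − a^2 − 12a = ((1/11)a + 3/11)(11a^2 − 44a) + (0)
Last nonzero remainder: 11a^2 − 44a. Dividing through by 11 gives the monic gcd a^2 − 4a.
Cancel a^2 − 4a from numerator and denominator to get the reduced form.

(5 + a + a^2)/(3 + a)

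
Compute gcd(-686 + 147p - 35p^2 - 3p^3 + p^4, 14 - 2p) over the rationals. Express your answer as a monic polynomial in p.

-7 + p

Euclidean algorithm in ℚ[p]:
  p^4 - 3p^3 - 35p^2 + 147p - 686 = (-(1/2)p^3 - 2p^2 + (7/2)p - 49)(-2p + 14) + (0)
Last nonzero remainder: -2p + 14. Dividing through by -2 gives the monic gcd p - 7.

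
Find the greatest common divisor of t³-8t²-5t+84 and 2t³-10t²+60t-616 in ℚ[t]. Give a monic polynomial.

t-7

By polynomial division,
  t³-8t²-5t+84 = (1/2)(2t³-10t²+60t-616) + (-3t²-35t+392)
  2t³-10t²+60t-616 = (-(2/3)t+100/9)(-3t²-35t+392) + ((6392/9)t-44744/9)
  -3t²-35t+392 = (-(27/6392)t-63/799)((6392/9)t-44744/9) + (0)
Last nonzero remainder: (6392/9)t-44744/9. Dividing through by 6392/9 gives the monic gcd t-7.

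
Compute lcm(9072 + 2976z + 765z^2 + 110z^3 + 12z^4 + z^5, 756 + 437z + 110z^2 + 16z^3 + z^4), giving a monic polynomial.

36288 + 20976z + 6036z^2 + 1205z^3 + 158z^4 + 16z^5 + z^6

By polynomial division,
  z^5 + 12z^4 + 110z^3 + 765z^2 + 2976z + 9072 = (z - 4)(z^4 + 16z^3 + 110z^2 + 437z + 756) + (64z^3 + 768z^2 + 3968z + 12096)
  z^4 + 16z^3 + 110z^2 + 437z + 756 = ((1/64)z + 1/16)(64z^3 + 768z^2 + 3968z + 12096) + (0)
Last nonzero remainder: 64z^3 + 768z^2 + 3968z + 12096. Dividing through by 64 gives the monic gcd z^3 + 12z^2 + 62z + 189.
Then lcm(f, g) = f·g / gcd(f, g); expanding and making the result monic gives the answer.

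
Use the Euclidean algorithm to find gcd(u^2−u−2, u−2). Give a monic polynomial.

u−2

Apply the Euclidean algorithm:
  u^2−u−2 = (u+1)(u−2) + (0)
The last nonzero remainder u−2 is already monic.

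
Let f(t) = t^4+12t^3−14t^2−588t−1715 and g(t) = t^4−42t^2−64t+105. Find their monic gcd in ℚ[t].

t^2−2t−35

Euclidean algorithm in ℚ[t]:
  t^4+12t^3−14t^2−588t−1715 = (t^4−42t^2−64t+105) + (12t^3+28t^2−524t−1820)
  t^4−42t^2−64t+105 = ((1/12)t−7/36)(12t^3+28t^2−524t−1820) + ((64/9)t^2−(128/9)t−2240/9)
  12t^3+28t^2−524t−1820 = ((27/16)t+117/16)((64/9)t^2−(128/9)t−2240/9) + (0)
Last nonzero remainder: (64/9)t^2−(128/9)t−2240/9. Dividing through by 64/9 gives the monic gcd t^2−2t−35.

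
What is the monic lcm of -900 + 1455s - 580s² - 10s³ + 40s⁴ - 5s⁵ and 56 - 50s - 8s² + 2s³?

-1260 + 2217s - 1103s² + 102s³ + 58s⁴ - 15s⁵ + s⁶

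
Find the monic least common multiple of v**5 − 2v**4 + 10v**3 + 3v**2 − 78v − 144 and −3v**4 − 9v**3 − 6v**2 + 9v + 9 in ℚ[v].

v**7 − 2v**6 + 9v**5 + 5v**4 − 88v**3 − 147v**2 + 78v + 144

Euclidean algorithm in ℚ[v]:
  v**5 − 2v**4 + 10v**3 + 3v**2 − 78v − 144 = (−(1/3)v + 5/3)(−3v**4 − 9v**3 − 6v**2 + 9v + 9) + (23v**3 + 16v**2 − 90v − 159)
  −3v**4 − 9v**3 − 6v**2 + 9v + 9 = (−(3/23)v − 159/529)(23v**3 + 16v**2 − 90v − 159) + (−(6840/529)v**2 − (20520/529)v − 20520/529)
  23v**3 + 16v**2 − 90v − 159 = (−(12167/6840)v + 28037/6840)(−(6840/529)v**2 − (20520/529)v − 20520/529) + (0)
Last nonzero remainder: −(6840/529)v**2 − (20520/529)v − 20520/529. Dividing through by −6840/529 gives the monic gcd v**2 + 3v + 3.
Then lcm(f, g) = f·g / gcd(f, g); expanding and making the result monic gives the answer.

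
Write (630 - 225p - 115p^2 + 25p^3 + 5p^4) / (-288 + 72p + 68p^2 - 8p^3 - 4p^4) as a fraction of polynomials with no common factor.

(-35 - 5p)/(16 + 4p)

By polynomial division,
  5p^4 + 25p^3 - 115p^2 - 225p + 630 = (-5/4)(-4p^4 - 8p^3 + 68p^2 + 72p - 288) + (15p^3 - 30p^2 - 135p + 270)
  -4p^4 - 8p^3 + 68p^2 + 72p - 288 = (-(4/15)p - 16/15)(15p^3 - 30p^2 - 135p + 270) + (0)
Last nonzero remainder: 15p^3 - 30p^2 - 135p + 270. Dividing through by 15 gives the monic gcd p^3 - 2p^2 - 9p + 18.
Cancel p^3 - 2p^2 - 9p + 18 from numerator and denominator to get the reduced form.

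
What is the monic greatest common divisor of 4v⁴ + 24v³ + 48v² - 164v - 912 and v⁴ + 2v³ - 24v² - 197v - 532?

Apply the Euclidean algorithm:
  4v⁴ + 24v³ + 48v² - 164v - 912 = (4)(v⁴ + 2v³ - 24v² - 197v - 532) + (16v³ + 144v² + 624v + 1216)
  v⁴ + 2v³ - 24v² - 197v - 532 = ((1/16)v - 7/16)(16v³ + 144v² + 624v + 1216) + (0)
Last nonzero remainder: 16v³ + 144v² + 624v + 1216. Dividing through by 16 gives the monic gcd v³ + 9v² + 39v + 76.

v³ + 9v² + 39v + 76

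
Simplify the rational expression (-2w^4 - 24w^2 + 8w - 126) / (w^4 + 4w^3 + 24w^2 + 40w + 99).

Repeated division with remainder:
  -2w^4 - 24w^2 + 8w - 126 = (-2)(w^4 + 4w^3 + 24w^2 + 40w + 99) + (8w^3 + 24w^2 + 88w + 72)
  w^4 + 4w^3 + 24w^2 + 40w + 99 = ((1/8)w + 1/8)(8w^3 + 24w^2 + 88w + 72) + (10w^2 + 20w + 90)
  8w^3 + 24w^2 + 88w + 72 = ((4/5)w + 4/5)(10w^2 + 20w + 90) + (0)
Last nonzero remainder: 10w^2 + 20w + 90. Dividing through by 10 gives the monic gcd w^2 + 2w + 9.
Cancel w^2 + 2w + 9 from numerator and denominator to get the reduced form.

(-2w^2 + 4w - 14)/(w^2 + 2w + 11)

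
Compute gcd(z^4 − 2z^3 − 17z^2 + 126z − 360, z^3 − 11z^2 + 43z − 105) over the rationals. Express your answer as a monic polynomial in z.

Repeated division with remainder:
  z^4 − 2z^3 − 17z^2 + 126z − 360 = (z + 9)(z^3 − 11z^2 + 43z − 105) + (39z^2 − 156z + 585)
  z^3 − 11z^2 + 43z − 105 = ((1/39)z − 7/39)(39z^2 − 156z + 585) + (0)
Last nonzero remainder: 39z^2 − 156z + 585. Dividing through by 39 gives the monic gcd z^2 − 4z + 15.

z^2 − 4z + 15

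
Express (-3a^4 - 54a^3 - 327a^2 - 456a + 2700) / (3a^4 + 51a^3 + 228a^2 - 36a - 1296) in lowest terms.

Euclidean algorithm in ℚ[a]:
  -3a^4 - 54a^3 - 327a^2 - 456a + 2700 = (-1)(3a^4 + 51a^3 + 228a^2 - 36a - 1296) + (-3a^3 - 99a^2 - 492a + 1404)
  3a^4 + 51a^3 + 228a^2 - 36a - 1296 = (-a + 16)(-3a^3 - 99a^2 - 492a + 1404) + (1320a^2 + 9240a - 23760)
  -3a^3 - 99a^2 - 492a + 1404 = (-(1/440)a - 13/220)(1320a^2 + 9240a - 23760) + (0)
Last nonzero remainder: 1320a^2 + 9240a - 23760. Dividing through by 1320 gives the monic gcd a^2 + 7a - 18.
Cancel a^2 + 7a - 18 from numerator and denominator to get the reduced form.

(-a^2 - 11a - 50)/(a^2 + 10a + 24)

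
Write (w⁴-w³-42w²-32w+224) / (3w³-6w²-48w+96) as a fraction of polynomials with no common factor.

(w²-3w-28)/(3w-12)

Apply the Euclidean algorithm:
  w⁴-w³-42w²-32w+224 = ((1/3)w+1/3)(3w³-6w²-48w+96) + (-24w²-48w+192)
  3w³-6w²-48w+96 = (-(1/8)w+1/2)(-24w²-48w+192) + (0)
Last nonzero remainder: -24w²-48w+192. Dividing through by -24 gives the monic gcd w²+2w-8.
Cancel w²+2w-8 from numerator and denominator to get the reduced form.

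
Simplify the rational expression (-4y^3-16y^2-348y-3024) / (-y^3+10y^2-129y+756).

Repeated division with remainder:
  -4y^3-16y^2-348y-3024 = (4)(-y^3+10y^2-129y+756) + (-56y^2+168y-6048)
  -y^3+10y^2-129y+756 = ((1/56)y-1/8)(-56y^2+168y-6048) + (0)
Last nonzero remainder: -56y^2+168y-6048. Dividing through by -56 gives the monic gcd y^2-3y+108.
Cancel y^2-3y+108 from numerator and denominator to get the reduced form.

(4y+28)/(y-7)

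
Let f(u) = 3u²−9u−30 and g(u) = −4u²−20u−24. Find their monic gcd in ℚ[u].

u+2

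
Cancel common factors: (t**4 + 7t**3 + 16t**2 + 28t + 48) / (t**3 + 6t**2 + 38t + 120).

(t**3 + 3t**2 + 4t + 12)/(t**2 + 2t + 30)

By polynomial division,
  t**4 + 7t**3 + 16t**2 + 28t + 48 = (t + 1)(t**3 + 6t**2 + 38t + 120) + (-28t**2 - 130t - 72)
  t**3 + 6t**2 + 38t + 120 = (-(1/28)t - 19/392)(-28t**2 - 130t - 72) + ((5709/196)t + 5709/49)
  -28t**2 - 130t - 72 = (-(5488/5709)t - 1176/1903)((5709/196)t + 5709/49) + (0)
Last nonzero remainder: (5709/196)t + 5709/49. Dividing through by 5709/196 gives the monic gcd t + 4.
Cancel t + 4 from numerator and denominator to get the reduced form.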